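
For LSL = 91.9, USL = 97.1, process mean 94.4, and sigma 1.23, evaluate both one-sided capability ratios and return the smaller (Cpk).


Cpu = (USL - mean) / (3*sigma) = (97.1 - 94.4) / (3*1.23) = 0.7317
Cpl = (mean - LSL) / (3*sigma) = (94.4 - 91.9) / (3*1.23) = 0.6775
Cpk = min(Cpu, Cpl) = 0.6775

0.6775


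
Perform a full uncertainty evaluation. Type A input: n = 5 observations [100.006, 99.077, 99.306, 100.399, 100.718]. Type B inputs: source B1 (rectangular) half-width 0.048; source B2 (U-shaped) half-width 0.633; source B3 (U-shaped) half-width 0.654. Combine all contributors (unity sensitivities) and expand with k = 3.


mean = (100.006 + 99.077 + 99.306 + 100.399 + 100.718) / 5 = 99.9012
s = sqrt(sum((x - mean)^2)/(n-1)) = 0.69991407
u_A = s / sqrt(n) = 0.69991407 / sqrt(5) = 0.31301109
u_B1 = 0.048 / sqrt(3) = 0.027712813
u_B2 = 0.633 / sqrt(2) = 0.44759859
u_B3 = 0.654 / sqrt(2) = 0.46244783
uc = sqrt(0.31301109^2 + 0.027712813^2 + 0.44759859^2 + 0.46244783^2) = 0.71620279
U = k * uc = 3 * 0.71620279
U = 2.1486

2.1486


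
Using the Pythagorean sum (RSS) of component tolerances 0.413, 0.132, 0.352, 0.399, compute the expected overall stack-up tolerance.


RSS = sqrt(0.413^2 + 0.132^2 + 0.352^2 + 0.399^2)
= sqrt(0.471098)
= 0.6864

0.6864


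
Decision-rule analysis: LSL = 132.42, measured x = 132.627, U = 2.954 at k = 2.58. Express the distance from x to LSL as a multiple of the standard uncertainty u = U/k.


u = U / k = 2.954 / 2.58 = 1.1449612
margin = |LSL - x| = |132.42 - 132.627| = 0.207
z = margin / u = 0.207 / 1.1449612
z = 0.1808

0.1808


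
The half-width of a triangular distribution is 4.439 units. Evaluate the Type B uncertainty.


u_B = half_width / sqrt(6)
u_B = 4.439 / 2.4494897
u_B = 1.8122

1.8122


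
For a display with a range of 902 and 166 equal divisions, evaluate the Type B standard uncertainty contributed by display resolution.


resolution = range / divisions
resolution = 902 / 166 = 5.4337349
u_res = resolution / (2*sqrt(3))
u_res = 5.4337349 / 3.4641016
u_res = 1.5686

1.5686


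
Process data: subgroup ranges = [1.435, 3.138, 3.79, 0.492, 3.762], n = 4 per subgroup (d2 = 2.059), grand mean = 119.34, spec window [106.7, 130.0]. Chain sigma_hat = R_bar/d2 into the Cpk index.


R_bar = (1.435 + 3.138 + 3.79 + 0.492 + 3.762) / 5 = 2.5234
sigma = R_bar / d2 = 2.5234 / 2.059 = 1.2255464
Cp = (USL - LSL)/(6*sigma) = (130.0 - 106.7)/(6*1.2255464) = 3.1687
Cpu = (130.0 - 119.34)/(3*1.2255464) = 2.8994
Cpl = (119.34 - 106.7)/(3*1.2255464) = 3.4379
Cpk = min(Cpu, Cpl) = 2.8994

2.8994


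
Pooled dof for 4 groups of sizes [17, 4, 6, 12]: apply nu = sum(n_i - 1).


nu = sum_i (n_i - 1)
nu = ((17 - 1) + (4 - 1) + (6 - 1) + (12 - 1))
nu = 16 + 3 + 5 + 11
nu = 35

35


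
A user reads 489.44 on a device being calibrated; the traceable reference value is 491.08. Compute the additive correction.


Correction = standard - reading
= 491.08 - 489.44
= 1.6400

1.6400


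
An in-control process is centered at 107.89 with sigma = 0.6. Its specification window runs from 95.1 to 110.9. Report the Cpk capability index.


Cpu = (USL - mean) / (3*sigma) = (110.9 - 107.89) / (3*0.6) = 1.6722
Cpl = (mean - LSL) / (3*sigma) = (107.89 - 95.1) / (3*0.6) = 7.1056
Cpk = min(Cpu, Cpl) = 1.6722

1.6722


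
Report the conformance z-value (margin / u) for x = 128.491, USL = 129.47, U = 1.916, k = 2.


u = U / k = 1.916 / 2 = 0.958
margin = |USL - x| = |129.47 - 128.491| = 0.979
z = margin / u = 0.979 / 0.958
z = 1.0219

1.0219


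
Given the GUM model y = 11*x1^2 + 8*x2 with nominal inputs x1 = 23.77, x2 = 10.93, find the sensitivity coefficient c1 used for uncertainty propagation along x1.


y = 11*x1^2 + 8*x2
dy/dx1 = 2*11*x1
Evaluate at x1 = 23.77: c1 = 22 * 23.77
c1 = 522.9400

522.9400


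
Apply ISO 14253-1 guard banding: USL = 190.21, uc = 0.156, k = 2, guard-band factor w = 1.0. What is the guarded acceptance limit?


U = k * uc = 2 * 0.156 = 0.312
guard band g = w * U = 1.0 * 0.312 = 0.312
AL = USL - g = 190.21 - 0.312
AL = 189.8980

189.8980


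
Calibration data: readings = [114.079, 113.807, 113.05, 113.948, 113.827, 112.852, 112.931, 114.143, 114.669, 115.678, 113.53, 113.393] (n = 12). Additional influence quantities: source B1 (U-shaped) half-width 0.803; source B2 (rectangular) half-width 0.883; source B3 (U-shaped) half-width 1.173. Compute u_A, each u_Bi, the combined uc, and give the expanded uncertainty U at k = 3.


mean = (114.079 + 113.807 + 113.05 + 113.948 + 113.827 + 112.852 + 112.931 + 114.143 + 114.669 + 115.678 + 113.53 + 113.393) / 12 = 113.8255833
s = sqrt(sum((x - mean)^2)/(n-1)) = 0.79471418
u_A = s / sqrt(n) = 0.79471418 / sqrt(12) = 0.22941422
u_B1 = 0.803 / sqrt(2) = 0.56780675
u_B2 = 0.883 / sqrt(3) = 0.50980029
u_B3 = 1.173 / sqrt(2) = 0.82943625
uc = sqrt(0.22941422^2 + 0.56780675^2 + 0.50980029^2 + 0.82943625^2) = 1.1501723
U = k * uc = 3 * 1.1501723
U = 3.4505

3.4505


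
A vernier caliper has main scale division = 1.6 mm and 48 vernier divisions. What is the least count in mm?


LC = MSD / n_div
= 1.6 / 48
= 0.0333

0.0333


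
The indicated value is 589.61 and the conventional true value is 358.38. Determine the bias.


Systematic error = measured - true
= 589.61 - 358.38
= 231.2300

231.2300


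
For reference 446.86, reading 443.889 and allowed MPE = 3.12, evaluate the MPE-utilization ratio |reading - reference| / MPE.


e = indication - reference = 443.889 - 446.86 = -2.9710
|e| = 2.9710
ratio = |e| / MPE = 2.9710 / 3.12
ratio = 0.9522

0.9522


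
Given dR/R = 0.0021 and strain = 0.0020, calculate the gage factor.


GF = (dR/R) / epsilon
= 0.0021 / 0.0020
= 1.0500

1.0500


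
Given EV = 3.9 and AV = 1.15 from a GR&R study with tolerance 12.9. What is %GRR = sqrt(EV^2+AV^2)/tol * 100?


GRR = sqrt(EV^2 + AV^2) = sqrt(3.9^2 + 1.15^2) = 4.0660177
%GRR = GRR / tol * 100 = 4.0660177 / 12.9 * 100
%GRR = 31.5195

31.5195


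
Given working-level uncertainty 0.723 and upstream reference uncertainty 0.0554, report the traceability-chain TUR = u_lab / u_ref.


TUR = u_lab / u_ref
= 0.723 / 0.0554
= 13.0505

13.0505


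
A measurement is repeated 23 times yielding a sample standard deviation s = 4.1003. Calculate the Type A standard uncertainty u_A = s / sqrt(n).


u_A = s / sqrt(n)
u_A = 4.1003 / sqrt(23)
u_A = 4.1003 / 4.7958315
u_A = 0.8550

0.8550


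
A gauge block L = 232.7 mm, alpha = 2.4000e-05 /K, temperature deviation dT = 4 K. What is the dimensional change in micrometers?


dL = L * alpha * dT
= 232.7 * 2.4000e-05 * 4
= 0.0223392 mm
dL_um = 0.0223392 * 1000 = 22.3392 um

22.3392


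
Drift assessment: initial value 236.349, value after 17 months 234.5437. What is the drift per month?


rate = (v2 - v1) / months
= (234.5437 - 236.349) / 17
= -1.8053 / 17
= -0.1062

-0.1062


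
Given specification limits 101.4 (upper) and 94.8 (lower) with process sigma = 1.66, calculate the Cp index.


Cp = (USL - LSL) / (6 * sigma)
= (101.4 - 94.8) / (6 * 1.66)
= 6.6000 / 9.9600
= 0.6627

0.6627


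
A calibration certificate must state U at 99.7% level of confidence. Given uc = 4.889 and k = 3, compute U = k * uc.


U = k * uc
U = 3 * 4.889
U = 14.6670

14.6670


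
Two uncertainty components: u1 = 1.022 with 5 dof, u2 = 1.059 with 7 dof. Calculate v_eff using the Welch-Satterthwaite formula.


uc = sqrt(u1^2 + u2^2) = sqrt(1.022^2 + 1.059^2) = 1.4717218
v_eff = uc^4 / (u1^4/v1 + u2^4/v2)
= 1.4717218^4 / (1.022^4/5 + 1.059^4/7)
= 4.6914046 / 0.3978636
v_eff = 11.7915

11.7915


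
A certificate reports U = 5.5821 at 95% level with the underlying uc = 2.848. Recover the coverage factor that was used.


k = U / uc
k = 5.5821 / 2.848
k = 1.96

1.96


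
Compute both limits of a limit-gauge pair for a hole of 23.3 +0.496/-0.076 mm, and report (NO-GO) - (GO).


GO = nominal - lower_tol (smallest hole = maximum material condition)
GO = 23.3 - 0.076 = 23.224
NO-GO = nominal + upper_tol (largest hole = least material condition)
NO-GO = 23.3 + 0.496 = 23.796
spread = NO-GO - GO = 23.796 - 23.224 = 0.5720

0.5720


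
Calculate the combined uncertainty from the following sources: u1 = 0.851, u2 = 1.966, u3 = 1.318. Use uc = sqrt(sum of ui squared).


uc = sqrt(0.851^2 + 1.966^2 + 1.318^2)
uc = sqrt(6.326481)
uc = 2.5152

2.5152


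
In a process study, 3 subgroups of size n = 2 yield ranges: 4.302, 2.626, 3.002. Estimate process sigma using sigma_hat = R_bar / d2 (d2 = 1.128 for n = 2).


R_bar = (4.302 + 2.626 + 3.002) / 3
R_bar = 9.93 / 3 = 3.31
sigma_hat = R_bar / d2 = 3.31 / 1.128 = 2.9344

2.9344


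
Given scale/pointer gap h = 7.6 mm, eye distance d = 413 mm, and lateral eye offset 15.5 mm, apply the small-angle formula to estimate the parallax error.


error = h * offset / d
= 7.6 * 15.5 / 413
= 0.2852

0.2852


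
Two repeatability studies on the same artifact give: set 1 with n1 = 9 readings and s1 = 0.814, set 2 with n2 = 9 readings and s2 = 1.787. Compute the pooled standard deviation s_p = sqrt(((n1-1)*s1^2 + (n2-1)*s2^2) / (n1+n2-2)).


s_p = sqrt(((n1-1)*s1^2 + (n2-1)*s2^2) / (n1+n2-2))
numerator = (9-1)*0.814^2 + (9-1)*1.787^2 = 5.300768 + 25.546952 = 30.84772
denominator = 9 + 9 - 2 = 16
s_p^2 = 30.84772 / 16 = 1.9279825
s_p = sqrt(1.9279825) = 1.3885

1.3885


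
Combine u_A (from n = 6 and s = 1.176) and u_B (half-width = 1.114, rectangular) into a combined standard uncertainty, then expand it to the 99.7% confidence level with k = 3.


u_A = s / sqrt(n) = 1.176 / sqrt(6) = 0.48009999
u_B = half_width / sqrt(3) = 1.114 / sqrt(3) = 0.6431682
uc = sqrt(u_A^2 + u_B^2) = sqrt(0.48009999^2 + 0.6431682^2) = 0.80259662
U = k * uc = 3 * 0.80259662
U = 2.4078

2.4078


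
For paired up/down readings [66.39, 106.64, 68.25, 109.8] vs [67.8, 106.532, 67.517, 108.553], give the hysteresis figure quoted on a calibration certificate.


|66.39 - 67.8| = 1.4100
|106.64 - 106.532| = 0.1080
|68.25 - 67.517| = 0.7330
|109.8 - 108.553| = 1.2470
hysteresis = max(diffs) = 1.4100

1.4100


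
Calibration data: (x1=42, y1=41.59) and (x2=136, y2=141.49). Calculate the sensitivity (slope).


slope = (y2 - y1) / (x2 - x1)
= (141.49 - 41.59) / (136 - 42)
= 99.9000 / 94
= 1.0628

1.0628


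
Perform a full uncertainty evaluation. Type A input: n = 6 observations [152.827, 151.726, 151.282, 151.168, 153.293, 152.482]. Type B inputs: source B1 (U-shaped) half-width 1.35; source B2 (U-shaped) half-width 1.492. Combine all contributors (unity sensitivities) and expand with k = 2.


mean = (152.827 + 151.726 + 151.282 + 151.168 + 153.293 + 152.482) / 6 = 152.1296667
s = sqrt(sum((x - mean)^2)/(n-1)) = 0.86833695
u_A = s / sqrt(n) = 0.86833695 / sqrt(6) = 0.35449708
u_B1 = 1.35 / sqrt(2) = 0.95459415
u_B2 = 1.492 / sqrt(2) = 1.0550033
uc = sqrt(0.35449708^2 + 0.95459415^2 + 1.0550033^2) = 1.4662708
U = k * uc = 2 * 1.4662708
U = 2.9325

2.9325


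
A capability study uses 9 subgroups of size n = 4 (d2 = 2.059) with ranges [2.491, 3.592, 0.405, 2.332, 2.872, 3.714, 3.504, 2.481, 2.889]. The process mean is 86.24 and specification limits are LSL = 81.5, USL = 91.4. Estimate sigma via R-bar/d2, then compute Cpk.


R_bar = (2.491 + 3.592 + 0.405 + 2.332 + 2.872 + 3.714 + 3.504 + 2.481 + 2.889) / 9 = 2.6977778
sigma = R_bar / d2 = 2.6977778 / 2.059 = 1.3102369
Cp = (USL - LSL)/(6*sigma) = (91.4 - 81.5)/(6*1.3102369) = 1.2593
Cpu = (91.4 - 86.24)/(3*1.3102369) = 1.3127
Cpl = (86.24 - 81.5)/(3*1.3102369) = 1.2059
Cpk = min(Cpu, Cpl) = 1.2059

1.2059


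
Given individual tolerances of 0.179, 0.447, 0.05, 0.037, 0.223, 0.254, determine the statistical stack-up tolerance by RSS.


RSS = sqrt(0.179^2 + 0.447^2 + 0.05^2 + 0.037^2 + 0.223^2 + 0.254^2)
= sqrt(0.349964)
= 0.5916

0.5916


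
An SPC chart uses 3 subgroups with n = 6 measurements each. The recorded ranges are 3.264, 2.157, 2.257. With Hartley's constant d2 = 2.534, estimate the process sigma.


R_bar = (3.264 + 2.157 + 2.257) / 3
R_bar = 7.678 / 3 = 2.5593333
sigma_hat = R_bar / d2 = 2.5593333 / 2.534 = 1.0100

1.0100


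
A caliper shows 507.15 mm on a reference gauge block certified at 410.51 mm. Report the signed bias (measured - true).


Systematic error = measured - true
= 507.15 - 410.51
= 96.6400

96.6400


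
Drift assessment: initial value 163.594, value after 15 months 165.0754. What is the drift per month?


rate = (v2 - v1) / months
= (165.0754 - 163.594) / 15
= 1.4814 / 15
= 0.0988

0.0988


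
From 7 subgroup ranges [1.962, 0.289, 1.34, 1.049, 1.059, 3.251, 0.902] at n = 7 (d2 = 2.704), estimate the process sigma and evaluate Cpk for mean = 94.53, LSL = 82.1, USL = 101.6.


R_bar = (1.962 + 0.289 + 1.34 + 1.049 + 1.059 + 3.251 + 0.902) / 7 = 1.4074286
sigma = R_bar / d2 = 1.4074286 / 2.704 = 0.52049874
Cp = (USL - LSL)/(6*sigma) = (101.6 - 82.1)/(6*0.52049874) = 6.2440
Cpu = (101.6 - 94.53)/(3*0.52049874) = 4.5277
Cpl = (94.53 - 82.1)/(3*0.52049874) = 7.9603
Cpk = min(Cpu, Cpl) = 4.5277

4.5277


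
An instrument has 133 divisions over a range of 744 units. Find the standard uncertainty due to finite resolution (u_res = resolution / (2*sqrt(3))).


resolution = range / divisions
resolution = 744 / 133 = 5.593985
u_res = resolution / (2*sqrt(3))
u_res = 5.593985 / 3.4641016
u_res = 1.6148

1.6148


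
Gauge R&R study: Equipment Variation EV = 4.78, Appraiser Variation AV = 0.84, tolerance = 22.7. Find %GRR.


GRR = sqrt(EV^2 + AV^2) = sqrt(4.78^2 + 0.84^2) = 4.8532463
%GRR = GRR / tol * 100 = 4.8532463 / 22.7 * 100
%GRR = 21.3799

21.3799


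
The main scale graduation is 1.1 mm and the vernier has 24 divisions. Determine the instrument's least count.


LC = MSD / n_div
= 1.1 / 24
= 0.0458

0.0458


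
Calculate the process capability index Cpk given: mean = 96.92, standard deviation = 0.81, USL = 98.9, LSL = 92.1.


Cpu = (USL - mean) / (3*sigma) = (98.9 - 96.92) / (3*0.81) = 0.8148
Cpl = (mean - LSL) / (3*sigma) = (96.92 - 92.1) / (3*0.81) = 1.9835
Cpk = min(Cpu, Cpl) = 0.8148

0.8148


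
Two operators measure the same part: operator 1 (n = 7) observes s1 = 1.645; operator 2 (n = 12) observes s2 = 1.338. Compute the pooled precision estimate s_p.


s_p = sqrt(((n1-1)*s1^2 + (n2-1)*s2^2) / (n1+n2-2))
numerator = (7-1)*1.645^2 + (12-1)*1.338^2 = 16.23615 + 19.692684 = 35.928834
denominator = 7 + 12 - 2 = 17
s_p^2 = 35.928834 / 17 = 2.1134608
s_p = sqrt(2.1134608) = 1.4538

1.4538


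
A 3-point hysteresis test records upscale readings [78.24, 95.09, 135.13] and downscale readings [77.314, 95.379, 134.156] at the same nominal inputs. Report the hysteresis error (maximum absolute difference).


|78.24 - 77.314| = 0.9260
|95.09 - 95.379| = 0.2890
|135.13 - 134.156| = 0.9740
hysteresis = max(diffs) = 0.9740

0.9740


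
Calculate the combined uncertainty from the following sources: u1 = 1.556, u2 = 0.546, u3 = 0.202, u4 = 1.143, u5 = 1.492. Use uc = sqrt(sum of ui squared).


uc = sqrt(1.556^2 + 0.546^2 + 0.202^2 + 1.143^2 + 1.492^2)
uc = sqrt(6.292569)
uc = 2.5085

2.5085


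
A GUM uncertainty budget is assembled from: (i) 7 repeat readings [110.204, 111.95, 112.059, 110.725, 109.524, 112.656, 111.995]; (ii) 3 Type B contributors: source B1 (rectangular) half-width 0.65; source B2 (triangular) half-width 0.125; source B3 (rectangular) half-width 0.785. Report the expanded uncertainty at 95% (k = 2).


mean = (110.204 + 111.95 + 112.059 + 110.725 + 109.524 + 112.656 + 111.995) / 7 = 111.3018571
s = sqrt(sum((x - mean)^2)/(n-1)) = 1.1551576
u_A = s / sqrt(n) = 1.1551576 / sqrt(7) = 0.43660853
u_B1 = 0.65 / sqrt(3) = 0.37527767
u_B2 = 0.125 / sqrt(6) = 0.051031036
u_B3 = 0.785 / sqrt(3) = 0.45321996
uc = sqrt(0.43660853^2 + 0.37527767^2 + 0.051031036^2 + 0.45321996^2) = 0.73448815
U = k * uc = 2 * 0.73448815
U = 1.4690

1.4690


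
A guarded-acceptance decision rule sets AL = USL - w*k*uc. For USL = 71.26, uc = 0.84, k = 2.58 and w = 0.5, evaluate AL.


U = k * uc = 2.58 * 0.84 = 2.1672
guard band g = w * U = 0.5 * 2.1672 = 1.0836
AL = USL - g = 71.26 - 1.0836
AL = 70.1764

70.1764


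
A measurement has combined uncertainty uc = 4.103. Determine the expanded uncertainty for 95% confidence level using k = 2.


U = k * uc
U = 2 * 4.103
U = 8.2060

8.2060


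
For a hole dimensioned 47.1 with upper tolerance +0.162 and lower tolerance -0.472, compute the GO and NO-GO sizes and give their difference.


GO = nominal - lower_tol (smallest hole = maximum material condition)
GO = 47.1 - 0.472 = 46.628
NO-GO = nominal + upper_tol (largest hole = least material condition)
NO-GO = 47.1 + 0.162 = 47.262
spread = NO-GO - GO = 47.262 - 46.628 = 0.6340

0.6340


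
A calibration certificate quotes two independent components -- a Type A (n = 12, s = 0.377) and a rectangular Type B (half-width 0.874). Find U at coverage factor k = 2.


u_A = s / sqrt(n) = 0.377 / sqrt(12) = 0.10883053
u_B = half_width / sqrt(3) = 0.874 / sqrt(3) = 0.50460414
uc = sqrt(u_A^2 + u_B^2) = sqrt(0.10883053^2 + 0.50460414^2) = 0.51620676
U = k * uc = 2 * 0.51620676
U = 1.0324

1.0324


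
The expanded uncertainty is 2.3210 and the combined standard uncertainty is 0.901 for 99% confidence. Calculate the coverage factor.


k = U / uc
k = 2.3210 / 0.901
k = 2.576

2.576


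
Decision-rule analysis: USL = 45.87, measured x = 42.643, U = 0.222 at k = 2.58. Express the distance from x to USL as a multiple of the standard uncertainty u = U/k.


u = U / k = 0.222 / 2.58 = 0.086046512
margin = |USL - x| = |45.87 - 42.643| = 3.227
z = margin / u = 3.227 / 0.086046512
z = 37.5030

37.5030


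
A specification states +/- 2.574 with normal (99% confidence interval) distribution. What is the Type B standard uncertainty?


u_B = half_width / 2.576
u_B = 2.574 / 2.576
u_B = 0.9992

0.9992


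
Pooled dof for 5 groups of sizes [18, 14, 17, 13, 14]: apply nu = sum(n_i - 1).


nu = sum_i (n_i - 1)
nu = ((18 - 1) + (14 - 1) + (17 - 1) + (13 - 1) + (14 - 1))
nu = 17 + 13 + 16 + 12 + 13
nu = 71

71


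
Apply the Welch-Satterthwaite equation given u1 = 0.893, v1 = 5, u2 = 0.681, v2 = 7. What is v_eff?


uc = sqrt(u1^2 + u2^2) = sqrt(0.893^2 + 0.681^2) = 1.1230361
v_eff = uc^4 / (u1^4/v1 + u2^4/v2)
= 1.1230361^4 / (0.893^4/5 + 0.681^4/7)
= 1.5906509 / 0.15790988
v_eff = 10.0732

10.0732


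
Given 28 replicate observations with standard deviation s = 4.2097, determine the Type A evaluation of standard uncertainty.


u_A = s / sqrt(n)
u_A = 4.2097 / sqrt(28)
u_A = 4.2097 / 5.2915026
u_A = 0.7956

0.7956


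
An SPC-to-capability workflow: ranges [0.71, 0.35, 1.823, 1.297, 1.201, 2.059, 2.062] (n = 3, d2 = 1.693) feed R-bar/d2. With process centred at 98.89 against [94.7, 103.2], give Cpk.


R_bar = (0.71 + 0.35 + 1.823 + 1.297 + 1.201 + 2.059 + 2.062) / 7 = 1.3574286
sigma = R_bar / d2 = 1.3574286 / 1.693 = 0.8017889
Cp = (USL - LSL)/(6*sigma) = (103.2 - 94.7)/(6*0.8017889) = 1.7669
Cpu = (103.2 - 98.89)/(3*0.8017889) = 1.7918
Cpl = (98.89 - 94.7)/(3*0.8017889) = 1.7419
Cpk = min(Cpu, Cpl) = 1.7419

1.7419


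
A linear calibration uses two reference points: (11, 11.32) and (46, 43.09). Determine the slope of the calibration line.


slope = (y2 - y1) / (x2 - x1)
= (43.09 - 11.32) / (46 - 11)
= 31.7700 / 35
= 0.9077

0.9077


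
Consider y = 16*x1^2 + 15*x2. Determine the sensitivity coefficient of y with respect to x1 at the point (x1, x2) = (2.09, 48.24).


y = 16*x1^2 + 15*x2
dy/dx1 = 2*16*x1
Evaluate at x1 = 2.09: c1 = 32 * 2.09
c1 = 66.8800

66.8800


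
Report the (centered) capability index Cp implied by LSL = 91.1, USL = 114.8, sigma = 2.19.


Cp = (USL - LSL) / (6 * sigma)
= (114.8 - 91.1) / (6 * 2.19)
= 23.7000 / 13.1400
= 1.8037

1.8037


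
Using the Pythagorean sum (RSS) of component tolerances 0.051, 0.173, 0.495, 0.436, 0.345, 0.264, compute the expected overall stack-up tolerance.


RSS = sqrt(0.051^2 + 0.173^2 + 0.495^2 + 0.436^2 + 0.345^2 + 0.264^2)
= sqrt(0.656372)
= 0.8102

0.8102


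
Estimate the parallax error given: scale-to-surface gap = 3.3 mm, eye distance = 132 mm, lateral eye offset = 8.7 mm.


error = h * offset / d
= 3.3 * 8.7 / 132
= 0.2175

0.2175


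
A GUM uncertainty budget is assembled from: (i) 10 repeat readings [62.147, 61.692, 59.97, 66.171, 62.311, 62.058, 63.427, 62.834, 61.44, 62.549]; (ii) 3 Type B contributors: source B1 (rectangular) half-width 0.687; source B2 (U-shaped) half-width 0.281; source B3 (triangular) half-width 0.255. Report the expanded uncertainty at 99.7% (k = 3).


mean = (62.147 + 61.692 + 59.97 + 66.171 + 62.311 + 62.058 + 63.427 + 62.834 + 61.44 + 62.549) / 10 = 62.4599
s = sqrt(sum((x - mean)^2)/(n-1)) = 1.597446
u_A = s / sqrt(n) = 1.597446 / sqrt(10) = 0.50515678
u_B1 = 0.687 / sqrt(3) = 0.39663963
u_B2 = 0.281 / sqrt(2) = 0.19869701
u_B3 = 0.255 / sqrt(6) = 0.10410331
uc = sqrt(0.50515678^2 + 0.39663963^2 + 0.19869701^2 + 0.10410331^2) = 0.68031196
U = k * uc = 3 * 0.68031196
U = 2.0409

2.0409


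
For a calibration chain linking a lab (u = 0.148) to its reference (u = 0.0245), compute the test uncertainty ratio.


TUR = u_lab / u_ref
= 0.148 / 0.0245
= 6.0408

6.0408


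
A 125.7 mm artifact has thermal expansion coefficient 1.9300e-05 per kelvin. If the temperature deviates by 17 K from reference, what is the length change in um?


dL = L * alpha * dT
= 125.7 * 1.9300e-05 * 17
= 0.0412422 mm
dL_um = 0.0412422 * 1000 = 41.2422 um

41.2422


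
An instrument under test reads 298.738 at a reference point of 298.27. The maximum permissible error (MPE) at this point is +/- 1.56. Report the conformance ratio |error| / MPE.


e = indication - reference = 298.738 - 298.27 = 0.4680
|e| = 0.4680
ratio = |e| / MPE = 0.4680 / 1.56
ratio = 0.3000

0.3000


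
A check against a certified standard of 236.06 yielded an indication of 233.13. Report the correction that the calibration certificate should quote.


Correction = standard - reading
= 236.06 - 233.13
= 2.9300

2.9300


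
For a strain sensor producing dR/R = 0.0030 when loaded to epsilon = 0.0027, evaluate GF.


GF = (dR/R) / epsilon
= 0.0030 / 0.0027
= 1.1111

1.1111


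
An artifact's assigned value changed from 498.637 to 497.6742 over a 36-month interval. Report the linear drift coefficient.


rate = (v2 - v1) / months
= (497.6742 - 498.637) / 36
= -0.9628 / 36
= -0.0267

-0.0267


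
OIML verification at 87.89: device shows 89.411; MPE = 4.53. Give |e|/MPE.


e = indication - reference = 89.411 - 87.89 = 1.5210
|e| = 1.5210
ratio = |e| / MPE = 1.5210 / 4.53
ratio = 0.3358

0.3358


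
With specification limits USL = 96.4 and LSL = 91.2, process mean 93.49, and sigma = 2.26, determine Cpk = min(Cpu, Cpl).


Cpu = (USL - mean) / (3*sigma) = (96.4 - 93.49) / (3*2.26) = 0.4292
Cpl = (mean - LSL) / (3*sigma) = (93.49 - 91.2) / (3*2.26) = 0.3378
Cpk = min(Cpu, Cpl) = 0.3378

0.3378


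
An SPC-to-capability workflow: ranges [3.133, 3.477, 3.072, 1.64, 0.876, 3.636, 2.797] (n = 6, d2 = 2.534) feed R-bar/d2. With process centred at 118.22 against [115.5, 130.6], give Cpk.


R_bar = (3.133 + 3.477 + 3.072 + 1.64 + 0.876 + 3.636 + 2.797) / 7 = 2.6615714
sigma = R_bar / d2 = 2.6615714 / 2.534 = 1.0503439
Cp = (USL - LSL)/(6*sigma) = (130.6 - 115.5)/(6*1.0503439) = 2.3960
Cpu = (130.6 - 118.22)/(3*1.0503439) = 3.9289
Cpl = (118.22 - 115.5)/(3*1.0503439) = 0.8632
Cpk = min(Cpu, Cpl) = 0.8632

0.8632


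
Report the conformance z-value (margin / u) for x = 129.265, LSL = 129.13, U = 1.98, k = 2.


u = U / k = 1.98 / 2 = 0.99
margin = |LSL - x| = |129.13 - 129.265| = 0.135
z = margin / u = 0.135 / 0.99
z = 0.1364

0.1364


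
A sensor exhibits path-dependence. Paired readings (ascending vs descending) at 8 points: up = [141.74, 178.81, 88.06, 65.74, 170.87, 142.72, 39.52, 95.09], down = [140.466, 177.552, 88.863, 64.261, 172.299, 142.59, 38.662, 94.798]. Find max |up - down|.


|141.74 - 140.466| = 1.2740
|178.81 - 177.552| = 1.2580
|88.06 - 88.863| = 0.8030
|65.74 - 64.261| = 1.4790
|170.87 - 172.299| = 1.4290
|142.72 - 142.59| = 0.1300
|39.52 - 38.662| = 0.8580
|95.09 - 94.798| = 0.2920
hysteresis = max(diffs) = 1.4790

1.4790


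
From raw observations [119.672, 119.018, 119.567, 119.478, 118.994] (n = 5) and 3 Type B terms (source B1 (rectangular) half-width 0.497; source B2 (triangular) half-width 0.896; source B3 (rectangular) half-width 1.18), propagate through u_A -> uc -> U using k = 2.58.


mean = (119.672 + 119.018 + 119.567 + 119.478 + 118.994) / 5 = 119.3458
s = sqrt(sum((x - mean)^2)/(n-1)) = 0.3178163
u_A = s / sqrt(n) = 0.3178163 / sqrt(5) = 0.14213177
u_B1 = 0.497 / sqrt(3) = 0.28694308
u_B2 = 0.896 / sqrt(6) = 0.36579047
u_B3 = 1.18 / sqrt(3) = 0.68127332
uc = sqrt(0.14213177^2 + 0.28694308^2 + 0.36579047^2 + 0.68127332^2) = 0.83694311
U = k * uc = 2.58 * 0.83694311
U = 2.1593

2.1593


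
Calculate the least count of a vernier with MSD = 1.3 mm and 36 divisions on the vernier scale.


LC = MSD / n_div
= 1.3 / 36
= 0.0361

0.0361


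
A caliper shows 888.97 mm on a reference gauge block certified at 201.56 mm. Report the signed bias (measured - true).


Systematic error = measured - true
= 888.97 - 201.56
= 687.4100

687.4100


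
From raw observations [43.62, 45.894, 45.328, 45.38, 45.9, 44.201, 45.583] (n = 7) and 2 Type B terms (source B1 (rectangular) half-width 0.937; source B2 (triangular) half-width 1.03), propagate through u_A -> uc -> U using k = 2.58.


mean = (43.62 + 45.894 + 45.328 + 45.38 + 45.9 + 44.201 + 45.583) / 7 = 45.12942857
s = sqrt(sum((x - mean)^2)/(n-1)) = 0.87812753
u_A = s / sqrt(n) = 0.87812753 / sqrt(7) = 0.33190101
u_B1 = 0.937 / sqrt(3) = 0.5409772
u_B2 = 1.03 / sqrt(6) = 0.42049574
uc = sqrt(0.33190101^2 + 0.5409772^2 + 0.42049574^2) = 0.76133519
U = k * uc = 2.58 * 0.76133519
U = 1.9642

1.9642


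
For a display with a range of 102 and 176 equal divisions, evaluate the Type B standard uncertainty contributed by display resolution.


resolution = range / divisions
resolution = 102 / 176 = 0.57954545
u_res = resolution / (2*sqrt(3))
u_res = 0.57954545 / 3.4641016
u_res = 0.1673

0.1673


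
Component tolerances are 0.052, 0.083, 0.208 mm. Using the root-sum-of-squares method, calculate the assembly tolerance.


RSS = sqrt(0.052^2 + 0.083^2 + 0.208^2)
= sqrt(0.052857)
= 0.2299

0.2299


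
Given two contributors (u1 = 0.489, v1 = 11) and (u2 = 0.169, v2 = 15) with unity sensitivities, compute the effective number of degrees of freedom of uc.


uc = sqrt(u1^2 + u2^2) = sqrt(0.489^2 + 0.169^2) = 0.51737994
v_eff = uc^4 / (u1^4/v1 + u2^4/v2)
= 0.51737994^4 / (0.489^4/11 + 0.169^4/15)
= 0.071653654 / 0.0052524596
v_eff = 13.6419

13.6419


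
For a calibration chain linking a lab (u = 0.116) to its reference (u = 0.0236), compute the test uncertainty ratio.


TUR = u_lab / u_ref
= 0.116 / 0.0236
= 4.9153

4.9153


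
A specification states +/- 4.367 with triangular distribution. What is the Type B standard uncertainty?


u_B = half_width / sqrt(6)
u_B = 4.367 / 2.4494897
u_B = 1.7828

1.7828


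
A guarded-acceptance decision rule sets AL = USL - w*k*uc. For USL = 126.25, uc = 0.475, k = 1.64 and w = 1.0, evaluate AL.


U = k * uc = 1.64 * 0.475 = 0.779
guard band g = w * U = 1.0 * 0.779 = 0.779
AL = USL - g = 126.25 - 0.779
AL = 125.4710

125.4710


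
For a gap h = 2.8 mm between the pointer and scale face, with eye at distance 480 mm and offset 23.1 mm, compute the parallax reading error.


error = h * offset / d
= 2.8 * 23.1 / 480
= 0.1348

0.1348


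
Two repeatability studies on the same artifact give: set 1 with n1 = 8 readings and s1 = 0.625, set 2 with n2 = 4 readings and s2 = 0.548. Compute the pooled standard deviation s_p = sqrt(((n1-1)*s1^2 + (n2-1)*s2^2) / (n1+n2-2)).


s_p = sqrt(((n1-1)*s1^2 + (n2-1)*s2^2) / (n1+n2-2))
numerator = (8-1)*0.625^2 + (4-1)*0.548^2 = 2.734375 + 0.900912 = 3.635287
denominator = 8 + 4 - 2 = 10
s_p^2 = 3.635287 / 10 = 0.3635287
s_p = sqrt(0.3635287) = 0.6029

0.6029


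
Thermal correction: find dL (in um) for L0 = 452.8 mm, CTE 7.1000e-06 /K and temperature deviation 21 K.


dL = L * alpha * dT
= 452.8 * 7.1000e-06 * 21
= 0.0675125 mm
dL_um = 0.0675125 * 1000 = 67.5125 um

67.5125


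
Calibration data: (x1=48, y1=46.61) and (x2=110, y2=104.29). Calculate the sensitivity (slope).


slope = (y2 - y1) / (x2 - x1)
= (104.29 - 46.61) / (110 - 48)
= 57.6800 / 62
= 0.9303

0.9303


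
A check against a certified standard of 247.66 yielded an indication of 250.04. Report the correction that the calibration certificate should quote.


Correction = standard - reading
= 247.66 - 250.04
= -2.3800

-2.3800


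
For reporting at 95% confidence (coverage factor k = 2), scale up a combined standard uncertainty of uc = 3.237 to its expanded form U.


U = k * uc
U = 2 * 3.237
U = 6.4740

6.4740


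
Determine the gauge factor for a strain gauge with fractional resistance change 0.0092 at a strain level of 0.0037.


GF = (dR/R) / epsilon
= 0.0092 / 0.0037
= 2.4865

2.4865


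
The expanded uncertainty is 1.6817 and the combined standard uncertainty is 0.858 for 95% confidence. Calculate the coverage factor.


k = U / uc
k = 1.6817 / 0.858
k = 1.96

1.96


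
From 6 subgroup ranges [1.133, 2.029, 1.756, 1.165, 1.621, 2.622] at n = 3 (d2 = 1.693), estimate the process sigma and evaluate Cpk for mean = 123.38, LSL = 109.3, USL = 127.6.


R_bar = (1.133 + 2.029 + 1.756 + 1.165 + 1.621 + 2.622) / 6 = 1.721
sigma = R_bar / d2 = 1.721 / 1.693 = 1.0165387
Cp = (USL - LSL)/(6*sigma) = (127.6 - 109.3)/(6*1.0165387) = 3.0004
Cpu = (127.6 - 123.38)/(3*1.0165387) = 1.3838
Cpl = (123.38 - 109.3)/(3*1.0165387) = 4.6170
Cpk = min(Cpu, Cpl) = 1.3838

1.3838


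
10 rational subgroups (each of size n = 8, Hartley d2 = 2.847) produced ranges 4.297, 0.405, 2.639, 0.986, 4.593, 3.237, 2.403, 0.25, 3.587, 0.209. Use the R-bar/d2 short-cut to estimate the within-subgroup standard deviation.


R_bar = (4.297 + 0.405 + 2.639 + 0.986 + 4.593 + 3.237 + 2.403 + 0.25 + 3.587 + 0.209) / 10
R_bar = 22.606 / 10 = 2.2606
sigma_hat = R_bar / d2 = 2.2606 / 2.847 = 0.7940

0.7940


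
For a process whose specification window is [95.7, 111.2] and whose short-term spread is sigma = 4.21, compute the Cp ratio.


Cp = (USL - LSL) / (6 * sigma)
= (111.2 - 95.7) / (6 * 4.21)
= 15.5000 / 25.2600
= 0.6136

0.6136


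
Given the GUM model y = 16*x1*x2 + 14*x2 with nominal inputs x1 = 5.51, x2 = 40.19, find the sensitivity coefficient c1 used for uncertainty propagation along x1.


y = 16*x1*x2 + 14*x2
dy/dx1 = 16*x2
Evaluate at x2 = 40.19: c1 = 16 * 40.19
c1 = 643.0400

643.0400


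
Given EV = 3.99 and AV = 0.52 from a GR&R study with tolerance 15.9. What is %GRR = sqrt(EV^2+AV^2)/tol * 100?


GRR = sqrt(EV^2 + AV^2) = sqrt(3.99^2 + 0.52^2) = 4.023742
%GRR = GRR / tol * 100 = 4.023742 / 15.9 * 100
%GRR = 25.3066

25.3066


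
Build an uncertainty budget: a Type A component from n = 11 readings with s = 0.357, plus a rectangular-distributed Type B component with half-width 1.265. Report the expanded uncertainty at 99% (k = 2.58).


u_A = s / sqrt(n) = 0.357 / sqrt(11) = 0.10763955
u_B = half_width / sqrt(3) = 1.265 / sqrt(3) = 0.73034809
uc = sqrt(u_A^2 + u_B^2) = sqrt(0.10763955^2 + 0.73034809^2) = 0.7382375
U = k * uc = 2.58 * 0.7382375
U = 1.9047

1.9047


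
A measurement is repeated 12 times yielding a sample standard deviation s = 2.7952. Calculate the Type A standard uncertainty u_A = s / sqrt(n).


u_A = s / sqrt(n)
u_A = 2.7952 / sqrt(12)
u_A = 2.7952 / 3.4641016
u_A = 0.8069

0.8069


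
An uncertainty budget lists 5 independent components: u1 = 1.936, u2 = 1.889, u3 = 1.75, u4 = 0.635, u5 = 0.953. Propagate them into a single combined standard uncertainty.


uc = sqrt(1.936^2 + 1.889^2 + 1.75^2 + 0.635^2 + 0.953^2)
uc = sqrt(11.690351)
uc = 3.4191

3.4191


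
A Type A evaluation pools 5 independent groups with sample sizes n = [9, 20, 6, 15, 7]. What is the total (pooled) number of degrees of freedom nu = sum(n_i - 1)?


nu = sum_i (n_i - 1)
nu = ((9 - 1) + (20 - 1) + (6 - 1) + (15 - 1) + (7 - 1))
nu = 8 + 19 + 5 + 14 + 6
nu = 52

52


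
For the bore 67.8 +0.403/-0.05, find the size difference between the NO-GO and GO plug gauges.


GO = nominal - lower_tol (smallest hole = maximum material condition)
GO = 67.8 - 0.05 = 67.75
NO-GO = nominal + upper_tol (largest hole = least material condition)
NO-GO = 67.8 + 0.403 = 68.203
spread = NO-GO - GO = 68.203 - 67.75 = 0.4530

0.4530


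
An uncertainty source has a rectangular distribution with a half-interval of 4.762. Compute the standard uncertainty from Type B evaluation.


u_B = half_width / sqrt(3)
u_B = 4.762 / 1.7320508
u_B = 2.7493

2.7493


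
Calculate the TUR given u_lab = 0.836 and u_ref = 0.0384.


TUR = u_lab / u_ref
= 0.836 / 0.0384
= 21.7708

21.7708


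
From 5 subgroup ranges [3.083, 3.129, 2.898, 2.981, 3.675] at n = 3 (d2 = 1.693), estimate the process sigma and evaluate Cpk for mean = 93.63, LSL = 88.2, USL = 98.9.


R_bar = (3.083 + 3.129 + 2.898 + 2.981 + 3.675) / 5 = 3.1532
sigma = R_bar / d2 = 3.1532 / 1.693 = 1.8624926
Cp = (USL - LSL)/(6*sigma) = (98.9 - 88.2)/(6*1.8624926) = 0.9575
Cpu = (98.9 - 93.63)/(3*1.8624926) = 0.9432
Cpl = (93.63 - 88.2)/(3*1.8624926) = 0.9718
Cpk = min(Cpu, Cpl) = 0.9432

0.9432


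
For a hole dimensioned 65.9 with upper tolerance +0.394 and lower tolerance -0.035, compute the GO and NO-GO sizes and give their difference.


GO = nominal - lower_tol (smallest hole = maximum material condition)
GO = 65.9 - 0.035 = 65.865
NO-GO = nominal + upper_tol (largest hole = least material condition)
NO-GO = 65.9 + 0.394 = 66.294
spread = NO-GO - GO = 66.294 - 65.865 = 0.4290

0.4290


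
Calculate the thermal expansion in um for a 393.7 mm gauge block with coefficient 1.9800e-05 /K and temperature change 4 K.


dL = L * alpha * dT
= 393.7 * 1.9800e-05 * 4
= 0.0311810 mm
dL_um = 0.0311810 * 1000 = 31.1810 um

31.1810


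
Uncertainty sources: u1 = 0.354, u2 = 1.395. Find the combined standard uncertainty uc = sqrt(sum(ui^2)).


uc = sqrt(0.354^2 + 1.395^2)
uc = sqrt(2.071341)
uc = 1.4392

1.4392


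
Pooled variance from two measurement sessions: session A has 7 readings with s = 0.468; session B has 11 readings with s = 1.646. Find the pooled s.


s_p = sqrt(((n1-1)*s1^2 + (n2-1)*s2^2) / (n1+n2-2))
numerator = (7-1)*0.468^2 + (11-1)*1.646^2 = 1.314144 + 27.09316 = 28.407304
denominator = 7 + 11 - 2 = 16
s_p^2 = 28.407304 / 16 = 1.7754565
s_p = sqrt(1.7754565) = 1.3325

1.3325


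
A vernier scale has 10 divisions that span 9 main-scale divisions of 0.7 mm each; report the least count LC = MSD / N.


LC = MSD / n_div
= 0.7 / 10
= 0.0700

0.0700


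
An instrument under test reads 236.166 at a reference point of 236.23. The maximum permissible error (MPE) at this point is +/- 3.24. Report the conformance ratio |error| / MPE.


e = indication - reference = 236.166 - 236.23 = -0.0640
|e| = 0.0640
ratio = |e| / MPE = 0.0640 / 3.24
ratio = 0.0198

0.0198


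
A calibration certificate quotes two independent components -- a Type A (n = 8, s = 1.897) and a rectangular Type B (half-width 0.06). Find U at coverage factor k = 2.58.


u_A = s / sqrt(n) = 1.897 / sqrt(8) = 0.67069078
u_B = half_width / sqrt(3) = 0.06 / sqrt(3) = 0.034641016
uc = sqrt(u_A^2 + u_B^2) = sqrt(0.67069078^2 + 0.034641016^2) = 0.67158478
U = k * uc = 2.58 * 0.67158478
U = 1.7327

1.7327


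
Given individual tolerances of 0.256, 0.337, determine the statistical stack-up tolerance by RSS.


RSS = sqrt(0.256^2 + 0.337^2)
= sqrt(0.179105)
= 0.4232

0.4232


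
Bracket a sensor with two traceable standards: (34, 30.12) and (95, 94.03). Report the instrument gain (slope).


slope = (y2 - y1) / (x2 - x1)
= (94.03 - 30.12) / (95 - 34)
= 63.9100 / 61
= 1.0477

1.0477


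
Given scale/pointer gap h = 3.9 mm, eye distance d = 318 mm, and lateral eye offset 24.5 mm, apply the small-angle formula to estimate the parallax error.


error = h * offset / d
= 3.9 * 24.5 / 318
= 0.3005

0.3005


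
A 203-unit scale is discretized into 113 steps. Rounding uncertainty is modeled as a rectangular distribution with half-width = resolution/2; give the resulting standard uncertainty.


resolution = range / divisions
resolution = 203 / 113 = 1.7964602
u_res = resolution / (2*sqrt(3))
u_res = 1.7964602 / 3.4641016
u_res = 0.5186

0.5186


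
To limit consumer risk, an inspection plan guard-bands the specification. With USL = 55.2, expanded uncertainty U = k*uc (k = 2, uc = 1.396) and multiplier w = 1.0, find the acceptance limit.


U = k * uc = 2 * 1.396 = 2.792
guard band g = w * U = 1.0 * 2.792 = 2.792
AL = USL - g = 55.2 - 2.792
AL = 52.4080

52.4080


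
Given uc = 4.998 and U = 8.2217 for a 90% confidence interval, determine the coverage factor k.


k = U / uc
k = 8.2217 / 4.998
k = 1.645

1.645


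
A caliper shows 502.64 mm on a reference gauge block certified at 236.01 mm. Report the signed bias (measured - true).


Systematic error = measured - true
= 502.64 - 236.01
= 266.6300

266.6300


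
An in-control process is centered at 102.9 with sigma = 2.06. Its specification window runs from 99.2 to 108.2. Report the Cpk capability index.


Cpu = (USL - mean) / (3*sigma) = (108.2 - 102.9) / (3*2.06) = 0.8576
Cpl = (mean - LSL) / (3*sigma) = (102.9 - 99.2) / (3*2.06) = 0.5987
Cpk = min(Cpu, Cpl) = 0.5987

0.5987


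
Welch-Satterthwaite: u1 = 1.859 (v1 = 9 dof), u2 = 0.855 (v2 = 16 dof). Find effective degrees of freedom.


uc = sqrt(u1^2 + u2^2) = sqrt(1.859^2 + 0.855^2) = 2.0461931
v_eff = uc^4 / (u1^4/v1 + u2^4/v2)
= 2.0461931^4 / (1.859^4/9 + 0.855^4/16)
= 17.530184 / 1.3604125
v_eff = 12.8859

12.8859


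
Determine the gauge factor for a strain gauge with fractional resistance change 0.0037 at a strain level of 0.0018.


GF = (dR/R) / epsilon
= 0.0037 / 0.0018
= 2.0556

2.0556


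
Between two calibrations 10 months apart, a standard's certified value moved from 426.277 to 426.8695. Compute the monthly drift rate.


rate = (v2 - v1) / months
= (426.8695 - 426.277) / 10
= 0.5925 / 10
= 0.0593

0.0593


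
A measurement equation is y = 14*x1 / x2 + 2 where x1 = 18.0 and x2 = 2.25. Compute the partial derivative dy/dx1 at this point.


y = 14*x1 / x2 + 2
dy/dx1 = 14/x2
Evaluate at x2 = 2.25: c1 = 14 / 2.25
c1 = 6.2222

6.2222


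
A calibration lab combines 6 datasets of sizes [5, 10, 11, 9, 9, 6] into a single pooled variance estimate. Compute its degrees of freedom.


nu = sum_i (n_i - 1)
nu = ((5 - 1) + (10 - 1) + (11 - 1) + (9 - 1) + (9 - 1) + (6 - 1))
nu = 4 + 9 + 10 + 8 + 8 + 5
nu = 44

44


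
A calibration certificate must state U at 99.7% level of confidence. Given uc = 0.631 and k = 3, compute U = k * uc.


U = k * uc
U = 3 * 0.631
U = 1.8930

1.8930


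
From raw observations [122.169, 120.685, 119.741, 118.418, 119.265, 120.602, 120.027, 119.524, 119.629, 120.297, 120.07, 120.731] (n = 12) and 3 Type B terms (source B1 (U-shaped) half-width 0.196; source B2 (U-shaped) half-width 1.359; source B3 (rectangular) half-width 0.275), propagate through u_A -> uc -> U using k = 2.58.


mean = (122.169 + 120.685 + 119.741 + 118.418 + 119.265 + 120.602 + 120.027 + 119.524 + 119.629 + 120.297 + 120.07 + 120.731) / 12 = 120.0965
s = sqrt(sum((x - mean)^2)/(n-1)) = 0.93063463
u_A = s / sqrt(n) = 0.93063463 / sqrt(12) = 0.26865108
u_B1 = 0.196 / sqrt(2) = 0.13859293
u_B2 = 1.359 / sqrt(2) = 0.96095812
u_B3 = 0.275 / sqrt(3) = 0.15877132
uc = sqrt(0.26865108^2 + 0.13859293^2 + 0.96095812^2 + 0.15877132^2) = 1.0198187
U = k * uc = 2.58 * 1.0198187
U = 2.6311

2.6311


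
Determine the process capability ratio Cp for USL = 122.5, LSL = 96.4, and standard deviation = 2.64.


Cp = (USL - LSL) / (6 * sigma)
= (122.5 - 96.4) / (6 * 2.64)
= 26.1000 / 15.8400
= 1.6477

1.6477
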